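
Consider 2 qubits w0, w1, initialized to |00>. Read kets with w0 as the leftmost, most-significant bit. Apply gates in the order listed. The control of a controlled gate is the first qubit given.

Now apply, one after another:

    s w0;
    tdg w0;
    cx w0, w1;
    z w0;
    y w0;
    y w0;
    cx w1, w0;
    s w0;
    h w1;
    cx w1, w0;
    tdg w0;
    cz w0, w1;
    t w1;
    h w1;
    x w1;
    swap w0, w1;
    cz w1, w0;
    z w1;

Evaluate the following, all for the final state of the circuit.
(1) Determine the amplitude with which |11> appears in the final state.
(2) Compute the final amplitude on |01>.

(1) The amplitude on |11> is -1/2.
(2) The amplitude on |01> is -1/2.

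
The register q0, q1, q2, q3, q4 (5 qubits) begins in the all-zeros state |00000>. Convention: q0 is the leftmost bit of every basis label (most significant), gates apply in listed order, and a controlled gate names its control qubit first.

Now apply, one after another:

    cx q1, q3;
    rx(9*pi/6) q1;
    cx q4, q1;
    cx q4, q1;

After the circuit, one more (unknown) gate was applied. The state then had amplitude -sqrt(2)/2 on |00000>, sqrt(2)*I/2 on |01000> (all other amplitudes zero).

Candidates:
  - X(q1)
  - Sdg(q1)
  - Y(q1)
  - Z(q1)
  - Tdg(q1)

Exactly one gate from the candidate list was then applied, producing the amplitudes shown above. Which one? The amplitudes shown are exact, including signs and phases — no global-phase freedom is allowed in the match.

The applied gate was Z(q1). Key observation: steps 3-4 multiply out to the identity, so the circuit reduces to the remaining gates.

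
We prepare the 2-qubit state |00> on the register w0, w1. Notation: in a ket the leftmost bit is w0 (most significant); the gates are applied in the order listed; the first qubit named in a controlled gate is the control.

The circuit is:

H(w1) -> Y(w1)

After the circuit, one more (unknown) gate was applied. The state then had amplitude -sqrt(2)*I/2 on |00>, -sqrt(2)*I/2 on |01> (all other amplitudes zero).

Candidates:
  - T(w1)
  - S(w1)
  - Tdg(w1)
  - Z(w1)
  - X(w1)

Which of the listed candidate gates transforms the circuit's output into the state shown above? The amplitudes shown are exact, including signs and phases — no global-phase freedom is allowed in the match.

The applied gate was Z(w1).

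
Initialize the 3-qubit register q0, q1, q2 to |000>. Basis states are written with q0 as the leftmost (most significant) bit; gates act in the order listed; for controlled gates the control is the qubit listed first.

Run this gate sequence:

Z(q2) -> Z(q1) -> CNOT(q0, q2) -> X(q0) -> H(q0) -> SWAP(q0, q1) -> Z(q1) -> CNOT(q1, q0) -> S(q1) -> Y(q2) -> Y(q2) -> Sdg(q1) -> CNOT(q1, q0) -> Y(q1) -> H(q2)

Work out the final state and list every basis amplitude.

After the circuit, the state carries amplitude -I/2 on |000>, -I/2 on |001>, I/2 on |010>, I/2 on |011>, 0 on |100>, 0 on |101>, 0 on |110>, 0 on |111>. Key observation: the block from step 8 through step 13 cancels to the identity and can be dropped.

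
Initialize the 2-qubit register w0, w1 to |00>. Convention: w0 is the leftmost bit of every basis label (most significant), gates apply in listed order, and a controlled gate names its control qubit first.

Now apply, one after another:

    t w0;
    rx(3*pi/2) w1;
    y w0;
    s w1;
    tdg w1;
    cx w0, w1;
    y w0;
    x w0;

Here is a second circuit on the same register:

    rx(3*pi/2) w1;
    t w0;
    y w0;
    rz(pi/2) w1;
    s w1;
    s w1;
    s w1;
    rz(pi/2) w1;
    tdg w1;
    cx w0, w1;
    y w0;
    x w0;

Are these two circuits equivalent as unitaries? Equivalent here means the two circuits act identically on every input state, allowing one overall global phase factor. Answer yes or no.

Yes — the two circuits implement the same unitary up to a global phase.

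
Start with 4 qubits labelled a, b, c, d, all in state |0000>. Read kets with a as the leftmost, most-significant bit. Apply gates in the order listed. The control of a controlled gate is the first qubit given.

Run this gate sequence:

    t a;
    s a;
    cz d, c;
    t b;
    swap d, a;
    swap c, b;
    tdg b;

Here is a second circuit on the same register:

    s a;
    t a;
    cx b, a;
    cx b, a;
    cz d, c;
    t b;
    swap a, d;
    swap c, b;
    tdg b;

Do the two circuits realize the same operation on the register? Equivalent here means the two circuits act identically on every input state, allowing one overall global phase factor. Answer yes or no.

Yes: on every input state the two circuits agree up to one overall phase factor.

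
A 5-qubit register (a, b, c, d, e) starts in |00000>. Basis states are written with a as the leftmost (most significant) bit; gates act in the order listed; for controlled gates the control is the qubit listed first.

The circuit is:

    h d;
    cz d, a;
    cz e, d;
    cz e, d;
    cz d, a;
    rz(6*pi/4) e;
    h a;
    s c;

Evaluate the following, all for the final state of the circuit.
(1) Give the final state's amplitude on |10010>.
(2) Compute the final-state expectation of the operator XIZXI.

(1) The amplitude on |10010> is -exp(I*pi/4)/2. Key observation: gates 2-5 undo each other exactly, leaving only the rest of the circuit to track.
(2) In the final state, XIZXI has expectation 1.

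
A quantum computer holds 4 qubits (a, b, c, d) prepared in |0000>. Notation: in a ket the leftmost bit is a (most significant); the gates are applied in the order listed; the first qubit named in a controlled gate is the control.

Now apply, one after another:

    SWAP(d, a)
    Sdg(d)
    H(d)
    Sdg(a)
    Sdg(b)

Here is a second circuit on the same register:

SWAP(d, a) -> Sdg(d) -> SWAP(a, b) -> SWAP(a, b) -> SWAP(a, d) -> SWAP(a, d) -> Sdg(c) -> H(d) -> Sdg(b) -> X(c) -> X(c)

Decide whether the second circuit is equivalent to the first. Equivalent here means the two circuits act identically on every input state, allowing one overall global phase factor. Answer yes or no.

No, they are not equivalent — no single phase factor reconciles the two unitaries.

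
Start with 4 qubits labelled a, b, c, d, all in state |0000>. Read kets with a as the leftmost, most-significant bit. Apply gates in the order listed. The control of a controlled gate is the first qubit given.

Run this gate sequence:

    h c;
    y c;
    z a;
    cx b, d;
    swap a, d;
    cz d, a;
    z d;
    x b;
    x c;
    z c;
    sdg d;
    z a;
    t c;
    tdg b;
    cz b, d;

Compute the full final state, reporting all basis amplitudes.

The resulting statevector has amplitude sqrt(2)*exp(I*pi/4)/2 on |0100>, sqrt(2)*I/2 on |0110>, and 0 on every other basis state.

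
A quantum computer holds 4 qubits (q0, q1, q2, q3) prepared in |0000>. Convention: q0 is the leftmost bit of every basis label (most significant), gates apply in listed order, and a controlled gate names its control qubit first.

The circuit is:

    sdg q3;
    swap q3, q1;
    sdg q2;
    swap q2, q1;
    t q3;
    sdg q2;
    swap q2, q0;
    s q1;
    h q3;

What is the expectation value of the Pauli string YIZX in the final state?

The observable YIZX averages to 0.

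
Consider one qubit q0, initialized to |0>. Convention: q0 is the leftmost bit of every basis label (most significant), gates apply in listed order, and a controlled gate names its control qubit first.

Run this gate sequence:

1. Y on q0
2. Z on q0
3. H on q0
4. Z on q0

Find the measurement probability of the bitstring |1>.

Outcome |1> occurs with probability 1/2.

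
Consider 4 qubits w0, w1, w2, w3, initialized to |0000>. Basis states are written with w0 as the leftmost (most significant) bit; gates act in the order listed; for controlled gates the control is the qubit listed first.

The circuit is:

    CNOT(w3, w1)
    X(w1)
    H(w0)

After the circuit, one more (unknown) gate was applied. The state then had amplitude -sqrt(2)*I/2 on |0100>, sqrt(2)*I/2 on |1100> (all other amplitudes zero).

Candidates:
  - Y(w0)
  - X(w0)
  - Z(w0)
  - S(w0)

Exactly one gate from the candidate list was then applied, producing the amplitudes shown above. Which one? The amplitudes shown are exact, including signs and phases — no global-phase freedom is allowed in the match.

The applied gate was Y(w0).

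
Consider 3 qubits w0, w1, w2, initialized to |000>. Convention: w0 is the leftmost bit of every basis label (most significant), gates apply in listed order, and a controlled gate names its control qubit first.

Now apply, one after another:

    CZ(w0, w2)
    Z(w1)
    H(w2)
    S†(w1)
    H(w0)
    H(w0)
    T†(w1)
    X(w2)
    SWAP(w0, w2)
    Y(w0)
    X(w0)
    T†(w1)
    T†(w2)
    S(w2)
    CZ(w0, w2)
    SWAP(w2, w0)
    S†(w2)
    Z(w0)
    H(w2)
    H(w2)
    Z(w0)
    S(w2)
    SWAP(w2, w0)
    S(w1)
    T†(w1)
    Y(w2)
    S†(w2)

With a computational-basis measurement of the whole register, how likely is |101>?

Outcome |101> occurs with probability 1/2. Key observation: gates 16-23 undo each other exactly, leaving only the rest of the circuit to track.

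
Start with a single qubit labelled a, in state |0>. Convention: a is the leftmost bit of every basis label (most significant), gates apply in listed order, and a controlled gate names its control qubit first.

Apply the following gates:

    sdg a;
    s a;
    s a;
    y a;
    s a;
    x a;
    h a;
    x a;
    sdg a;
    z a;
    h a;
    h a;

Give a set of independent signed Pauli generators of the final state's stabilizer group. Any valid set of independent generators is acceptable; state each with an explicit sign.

The stabilizer group can be generated by +Y, among other valid generating sets.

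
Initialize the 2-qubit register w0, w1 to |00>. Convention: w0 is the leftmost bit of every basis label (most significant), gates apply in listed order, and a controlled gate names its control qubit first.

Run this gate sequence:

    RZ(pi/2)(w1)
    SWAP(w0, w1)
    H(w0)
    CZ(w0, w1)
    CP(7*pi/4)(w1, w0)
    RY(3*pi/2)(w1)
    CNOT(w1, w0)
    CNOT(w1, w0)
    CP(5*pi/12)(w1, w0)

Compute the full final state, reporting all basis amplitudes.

The resulting statevector has amplitude exp(3*I*pi/4)/2 on |00>, -exp(3*I*pi/4)/2 on |01>, exp(3*I*pi/4)/2 on |10>, exp(I*pi/6)/2 on |11>.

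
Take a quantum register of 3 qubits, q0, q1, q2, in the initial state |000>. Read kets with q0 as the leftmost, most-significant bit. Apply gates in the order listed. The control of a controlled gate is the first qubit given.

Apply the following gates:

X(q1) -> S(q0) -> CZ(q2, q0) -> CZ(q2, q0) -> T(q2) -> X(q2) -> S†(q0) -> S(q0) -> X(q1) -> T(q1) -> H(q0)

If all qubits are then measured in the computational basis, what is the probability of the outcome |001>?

Outcome |001> occurs with probability 1/2.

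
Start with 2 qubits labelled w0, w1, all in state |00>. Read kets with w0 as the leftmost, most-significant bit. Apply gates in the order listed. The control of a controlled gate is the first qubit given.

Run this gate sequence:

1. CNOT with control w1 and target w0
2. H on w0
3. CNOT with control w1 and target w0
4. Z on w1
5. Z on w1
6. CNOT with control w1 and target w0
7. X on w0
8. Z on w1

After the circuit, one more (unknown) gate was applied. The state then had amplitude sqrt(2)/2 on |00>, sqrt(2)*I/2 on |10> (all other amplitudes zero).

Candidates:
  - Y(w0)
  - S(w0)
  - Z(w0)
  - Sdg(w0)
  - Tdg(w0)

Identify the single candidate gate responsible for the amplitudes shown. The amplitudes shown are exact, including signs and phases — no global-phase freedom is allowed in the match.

It was S(w0) that produced the state shown.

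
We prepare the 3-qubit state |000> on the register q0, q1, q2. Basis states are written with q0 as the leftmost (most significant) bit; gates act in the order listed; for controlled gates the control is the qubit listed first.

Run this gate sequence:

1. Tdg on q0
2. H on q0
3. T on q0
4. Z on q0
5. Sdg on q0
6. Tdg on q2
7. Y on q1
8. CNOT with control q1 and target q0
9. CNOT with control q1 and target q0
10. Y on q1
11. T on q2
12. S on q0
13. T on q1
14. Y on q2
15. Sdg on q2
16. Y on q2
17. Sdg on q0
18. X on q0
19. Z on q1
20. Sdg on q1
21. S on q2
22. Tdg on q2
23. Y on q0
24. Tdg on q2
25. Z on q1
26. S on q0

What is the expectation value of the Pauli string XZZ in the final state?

The expectation value of XZZ is sqrt(2)/2. Key observation: steps 5-12 multiply out to the identity, so the circuit reduces to the remaining gates.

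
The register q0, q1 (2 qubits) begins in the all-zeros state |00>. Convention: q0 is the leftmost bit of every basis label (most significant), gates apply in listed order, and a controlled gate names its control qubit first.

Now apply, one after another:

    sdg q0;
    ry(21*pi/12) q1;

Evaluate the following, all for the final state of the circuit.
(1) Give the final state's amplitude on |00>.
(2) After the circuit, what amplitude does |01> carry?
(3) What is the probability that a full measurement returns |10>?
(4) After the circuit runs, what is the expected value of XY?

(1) |00> carries amplitude -sqrt(sqrt(2) + 2)/2 in the final state.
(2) |01> carries amplitude sqrt(2 - sqrt(2))/2 in the final state.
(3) The probability of measuring |10> is 0.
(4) The expectation value of XY is 0.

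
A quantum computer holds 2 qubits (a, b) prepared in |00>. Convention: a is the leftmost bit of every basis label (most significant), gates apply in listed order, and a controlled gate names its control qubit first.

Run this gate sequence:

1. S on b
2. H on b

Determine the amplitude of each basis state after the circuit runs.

The resulting statevector has amplitude sqrt(2)/2 on |00>, sqrt(2)/2 on |01>, 0 on |10>, 0 on |11>.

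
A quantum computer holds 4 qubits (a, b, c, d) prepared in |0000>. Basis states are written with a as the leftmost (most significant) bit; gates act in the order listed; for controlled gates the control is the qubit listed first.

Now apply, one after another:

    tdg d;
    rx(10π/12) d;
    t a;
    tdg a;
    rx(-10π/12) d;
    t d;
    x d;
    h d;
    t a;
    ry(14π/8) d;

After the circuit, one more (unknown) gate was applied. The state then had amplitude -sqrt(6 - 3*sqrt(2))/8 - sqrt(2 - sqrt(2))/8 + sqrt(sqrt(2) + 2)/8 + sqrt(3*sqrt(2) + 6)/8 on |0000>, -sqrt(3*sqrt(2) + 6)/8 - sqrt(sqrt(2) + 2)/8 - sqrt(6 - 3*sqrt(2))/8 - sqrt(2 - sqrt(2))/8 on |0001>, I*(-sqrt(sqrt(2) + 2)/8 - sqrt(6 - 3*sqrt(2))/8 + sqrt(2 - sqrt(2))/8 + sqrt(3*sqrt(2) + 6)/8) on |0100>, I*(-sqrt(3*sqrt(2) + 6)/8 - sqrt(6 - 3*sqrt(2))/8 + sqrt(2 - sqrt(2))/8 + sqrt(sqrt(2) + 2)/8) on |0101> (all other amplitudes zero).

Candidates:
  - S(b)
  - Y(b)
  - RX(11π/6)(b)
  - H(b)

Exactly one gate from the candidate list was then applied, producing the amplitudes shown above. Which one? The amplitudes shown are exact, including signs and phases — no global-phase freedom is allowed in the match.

It was RX(11π/6)(b) that produced the state shown. Key observation: gates 1-6 undo each other exactly, leaving only the rest of the circuit to track.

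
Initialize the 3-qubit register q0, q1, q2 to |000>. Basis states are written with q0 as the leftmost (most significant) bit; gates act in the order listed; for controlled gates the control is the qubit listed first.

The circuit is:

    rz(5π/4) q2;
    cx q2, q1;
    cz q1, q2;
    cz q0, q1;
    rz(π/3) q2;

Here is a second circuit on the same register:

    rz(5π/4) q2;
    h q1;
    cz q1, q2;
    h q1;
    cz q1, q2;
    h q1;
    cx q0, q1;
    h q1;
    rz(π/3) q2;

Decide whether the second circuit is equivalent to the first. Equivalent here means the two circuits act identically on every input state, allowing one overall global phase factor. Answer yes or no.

Yes: on every input state the two circuits agree up to one overall phase factor.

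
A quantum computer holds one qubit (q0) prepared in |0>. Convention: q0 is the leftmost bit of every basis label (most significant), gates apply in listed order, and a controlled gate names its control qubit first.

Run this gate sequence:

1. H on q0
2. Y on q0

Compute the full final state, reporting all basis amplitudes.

The resulting statevector has amplitude -sqrt(2)*I/2 on |0>, sqrt(2)*I/2 on |1>.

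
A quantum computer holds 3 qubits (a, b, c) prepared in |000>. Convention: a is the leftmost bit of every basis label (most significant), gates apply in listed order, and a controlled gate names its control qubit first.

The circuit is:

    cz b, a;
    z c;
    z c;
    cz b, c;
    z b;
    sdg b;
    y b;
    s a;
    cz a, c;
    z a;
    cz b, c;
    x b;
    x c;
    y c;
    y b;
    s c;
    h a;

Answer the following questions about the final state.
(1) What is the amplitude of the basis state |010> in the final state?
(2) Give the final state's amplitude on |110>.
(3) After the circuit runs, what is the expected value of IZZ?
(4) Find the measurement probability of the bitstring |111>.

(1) |010> carries amplitude sqrt(2)*I/2 in the final state.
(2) The final state's coefficient on |110> equals sqrt(2)*I/2.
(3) The expectation value of IZZ is -1.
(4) The probability of measuring |111> is 0.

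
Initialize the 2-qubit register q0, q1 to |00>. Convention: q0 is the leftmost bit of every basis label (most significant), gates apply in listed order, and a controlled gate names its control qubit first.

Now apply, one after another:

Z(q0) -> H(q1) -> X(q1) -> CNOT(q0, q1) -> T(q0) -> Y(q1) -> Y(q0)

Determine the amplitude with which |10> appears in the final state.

The final state's coefficient on |10> equals sqrt(2)/2.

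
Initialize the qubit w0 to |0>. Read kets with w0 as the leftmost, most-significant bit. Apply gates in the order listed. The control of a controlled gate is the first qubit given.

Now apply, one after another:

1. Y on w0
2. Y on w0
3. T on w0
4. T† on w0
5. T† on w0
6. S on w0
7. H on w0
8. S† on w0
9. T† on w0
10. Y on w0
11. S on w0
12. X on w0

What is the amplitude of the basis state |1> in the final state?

The amplitude on |1> is sqrt(2)*exp(3*I*pi/4)/2.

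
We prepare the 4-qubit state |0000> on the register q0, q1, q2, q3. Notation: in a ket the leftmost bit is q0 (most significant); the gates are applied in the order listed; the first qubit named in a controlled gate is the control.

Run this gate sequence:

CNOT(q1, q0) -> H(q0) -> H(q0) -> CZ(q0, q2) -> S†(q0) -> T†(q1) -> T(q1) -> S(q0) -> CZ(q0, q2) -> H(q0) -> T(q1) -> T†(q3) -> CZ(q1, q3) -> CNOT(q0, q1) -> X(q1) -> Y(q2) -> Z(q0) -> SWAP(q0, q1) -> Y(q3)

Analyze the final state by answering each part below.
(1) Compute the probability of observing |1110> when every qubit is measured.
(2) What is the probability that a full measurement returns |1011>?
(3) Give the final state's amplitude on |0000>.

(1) Outcome |1110> occurs with probability 0. Key observation: steps 3-10 multiply out to the identity, so the circuit reduces to the remaining gates.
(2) A full measurement returns |1011> with probability 1/2.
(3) The amplitude on |0000> is 0.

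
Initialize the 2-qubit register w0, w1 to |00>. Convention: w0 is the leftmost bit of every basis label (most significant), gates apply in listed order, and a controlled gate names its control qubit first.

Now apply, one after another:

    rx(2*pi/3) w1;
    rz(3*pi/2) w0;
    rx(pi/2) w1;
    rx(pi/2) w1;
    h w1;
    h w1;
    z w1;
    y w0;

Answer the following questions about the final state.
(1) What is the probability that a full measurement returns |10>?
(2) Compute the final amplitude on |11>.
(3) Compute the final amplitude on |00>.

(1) The probability of measuring |10> is 3/4.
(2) The final state's coefficient on |11> equals exp(I*pi/4)/2.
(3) The amplitude on |00> is 0.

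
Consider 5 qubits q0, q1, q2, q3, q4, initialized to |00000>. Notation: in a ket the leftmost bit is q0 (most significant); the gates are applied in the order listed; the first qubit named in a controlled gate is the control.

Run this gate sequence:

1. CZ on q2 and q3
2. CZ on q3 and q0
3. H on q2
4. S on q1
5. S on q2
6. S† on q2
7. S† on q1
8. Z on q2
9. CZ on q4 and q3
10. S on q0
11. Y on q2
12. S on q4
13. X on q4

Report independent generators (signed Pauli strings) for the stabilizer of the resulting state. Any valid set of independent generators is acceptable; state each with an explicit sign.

The stabilizer group can be generated by +IIXII, +ZIIII, +IZIII, +IIIZI, -IIIIZ, among other valid generating sets. Key observation: the block from step 4 through step 7 cancels to the identity and can be dropped.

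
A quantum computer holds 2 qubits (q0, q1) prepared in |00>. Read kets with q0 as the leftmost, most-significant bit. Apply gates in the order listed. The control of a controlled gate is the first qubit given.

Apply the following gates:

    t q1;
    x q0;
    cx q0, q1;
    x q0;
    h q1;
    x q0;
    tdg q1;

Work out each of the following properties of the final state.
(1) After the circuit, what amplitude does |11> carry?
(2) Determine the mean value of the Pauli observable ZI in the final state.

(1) The final state's coefficient on |11> equals sqrt(2)*exp(3*I*pi/4)/2.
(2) The observable ZI averages to -1.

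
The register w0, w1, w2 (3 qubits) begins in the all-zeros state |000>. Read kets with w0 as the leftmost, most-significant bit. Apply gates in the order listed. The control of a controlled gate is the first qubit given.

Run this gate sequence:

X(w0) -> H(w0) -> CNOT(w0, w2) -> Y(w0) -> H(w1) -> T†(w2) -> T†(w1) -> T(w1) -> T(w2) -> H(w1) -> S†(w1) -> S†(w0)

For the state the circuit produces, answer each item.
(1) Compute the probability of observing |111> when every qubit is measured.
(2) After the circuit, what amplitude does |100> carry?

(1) Outcome |111> occurs with probability 0.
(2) The amplitude on |100> is sqrt(2)/2.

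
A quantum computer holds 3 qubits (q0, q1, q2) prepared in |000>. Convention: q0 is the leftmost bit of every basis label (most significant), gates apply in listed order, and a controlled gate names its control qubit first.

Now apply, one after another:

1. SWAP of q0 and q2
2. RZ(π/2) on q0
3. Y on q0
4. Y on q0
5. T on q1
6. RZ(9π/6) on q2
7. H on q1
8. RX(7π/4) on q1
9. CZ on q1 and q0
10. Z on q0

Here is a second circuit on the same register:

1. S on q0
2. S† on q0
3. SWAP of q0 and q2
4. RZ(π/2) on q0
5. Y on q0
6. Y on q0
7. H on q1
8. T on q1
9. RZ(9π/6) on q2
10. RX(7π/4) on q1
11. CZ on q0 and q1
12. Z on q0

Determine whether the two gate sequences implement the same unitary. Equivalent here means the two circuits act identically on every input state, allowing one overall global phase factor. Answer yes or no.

No: there is an input state on which the two circuits produce genuinely different outputs (not merely differing by a phase).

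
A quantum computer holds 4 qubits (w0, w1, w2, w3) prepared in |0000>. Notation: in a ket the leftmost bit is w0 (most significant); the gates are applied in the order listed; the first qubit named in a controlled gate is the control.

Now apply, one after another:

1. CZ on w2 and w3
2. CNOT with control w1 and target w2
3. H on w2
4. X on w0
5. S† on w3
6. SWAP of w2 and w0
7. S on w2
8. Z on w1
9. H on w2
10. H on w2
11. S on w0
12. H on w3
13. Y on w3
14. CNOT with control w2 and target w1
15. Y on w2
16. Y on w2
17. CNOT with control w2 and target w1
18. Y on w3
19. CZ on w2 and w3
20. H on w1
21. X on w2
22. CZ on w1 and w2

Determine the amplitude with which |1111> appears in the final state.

The final state's coefficient on |1111> equals 0.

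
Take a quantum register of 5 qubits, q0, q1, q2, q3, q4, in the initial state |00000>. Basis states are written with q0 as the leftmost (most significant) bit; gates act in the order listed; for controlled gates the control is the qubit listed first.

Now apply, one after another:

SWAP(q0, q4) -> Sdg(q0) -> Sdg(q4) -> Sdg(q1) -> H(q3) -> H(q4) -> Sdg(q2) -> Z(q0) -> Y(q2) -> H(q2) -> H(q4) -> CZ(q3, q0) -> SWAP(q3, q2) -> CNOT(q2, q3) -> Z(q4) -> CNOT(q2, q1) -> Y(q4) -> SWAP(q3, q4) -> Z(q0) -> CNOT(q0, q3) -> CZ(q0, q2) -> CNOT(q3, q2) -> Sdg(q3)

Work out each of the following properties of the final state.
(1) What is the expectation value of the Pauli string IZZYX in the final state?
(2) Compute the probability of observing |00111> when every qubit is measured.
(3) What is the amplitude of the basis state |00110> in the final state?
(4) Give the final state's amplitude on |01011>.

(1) The observable IZZYX averages to 0.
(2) Outcome |00111> occurs with probability 1/4.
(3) |00110> carries amplitude I/2 in the final state.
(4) |01011> carries amplitude I/2 in the final state.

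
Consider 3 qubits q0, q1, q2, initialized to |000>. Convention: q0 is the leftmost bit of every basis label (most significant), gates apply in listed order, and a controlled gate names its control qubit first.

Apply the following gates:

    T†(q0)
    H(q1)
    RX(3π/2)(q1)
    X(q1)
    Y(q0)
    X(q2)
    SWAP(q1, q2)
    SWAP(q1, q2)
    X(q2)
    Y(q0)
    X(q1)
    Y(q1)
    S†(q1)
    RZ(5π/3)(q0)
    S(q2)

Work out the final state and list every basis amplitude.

The resulting statevector has amplitude (1 - I)*exp(I*pi/6)/2 on |000>, (1 + I)*exp(I*pi/6)/2 on |010>, and 0 on every other basis state. Key observation: steps 4-11 multiply out to the identity, so the circuit reduces to the remaining gates.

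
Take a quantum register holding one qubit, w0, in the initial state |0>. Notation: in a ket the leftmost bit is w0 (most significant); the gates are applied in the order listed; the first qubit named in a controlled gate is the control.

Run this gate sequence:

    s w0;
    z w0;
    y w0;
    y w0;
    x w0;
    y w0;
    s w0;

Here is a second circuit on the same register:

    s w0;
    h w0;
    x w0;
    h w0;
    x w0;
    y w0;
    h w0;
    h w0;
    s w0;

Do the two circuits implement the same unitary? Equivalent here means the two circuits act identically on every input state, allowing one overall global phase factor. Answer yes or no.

Yes: on every input state the two circuits agree up to one overall phase factor.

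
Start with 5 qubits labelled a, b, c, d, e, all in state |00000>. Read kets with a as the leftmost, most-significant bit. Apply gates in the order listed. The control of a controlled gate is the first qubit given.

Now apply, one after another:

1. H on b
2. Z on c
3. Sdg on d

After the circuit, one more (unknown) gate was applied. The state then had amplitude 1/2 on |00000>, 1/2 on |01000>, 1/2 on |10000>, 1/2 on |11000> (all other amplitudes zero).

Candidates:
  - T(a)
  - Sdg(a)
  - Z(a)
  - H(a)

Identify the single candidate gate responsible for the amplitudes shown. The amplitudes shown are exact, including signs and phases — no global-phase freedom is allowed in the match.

It was H(a) that produced the state shown.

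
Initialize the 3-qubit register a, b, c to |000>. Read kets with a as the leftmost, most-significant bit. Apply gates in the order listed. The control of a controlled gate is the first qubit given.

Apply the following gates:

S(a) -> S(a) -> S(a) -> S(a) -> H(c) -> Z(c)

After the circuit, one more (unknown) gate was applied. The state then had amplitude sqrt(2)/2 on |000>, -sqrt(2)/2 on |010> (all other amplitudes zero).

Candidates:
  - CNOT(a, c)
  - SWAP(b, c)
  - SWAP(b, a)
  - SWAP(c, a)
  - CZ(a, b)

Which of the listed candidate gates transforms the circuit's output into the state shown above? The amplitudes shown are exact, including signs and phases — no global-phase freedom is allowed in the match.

The unique candidate consistent with the amplitudes is SWAP(b, c). Key observation: gates 1-4 undo each other exactly, leaving only the rest of the circuit to track.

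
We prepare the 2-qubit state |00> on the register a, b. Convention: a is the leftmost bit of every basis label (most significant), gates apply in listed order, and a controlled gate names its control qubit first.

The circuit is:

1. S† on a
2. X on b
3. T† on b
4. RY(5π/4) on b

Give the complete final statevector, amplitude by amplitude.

The resulting statevector has amplitude sqrt(sqrt(2) + 2)*exp(3*I*pi/4)/2 on |00>, sqrt(2 - sqrt(2))*exp(3*I*pi/4)/2 on |01>, 0 on |10>, 0 on |11>.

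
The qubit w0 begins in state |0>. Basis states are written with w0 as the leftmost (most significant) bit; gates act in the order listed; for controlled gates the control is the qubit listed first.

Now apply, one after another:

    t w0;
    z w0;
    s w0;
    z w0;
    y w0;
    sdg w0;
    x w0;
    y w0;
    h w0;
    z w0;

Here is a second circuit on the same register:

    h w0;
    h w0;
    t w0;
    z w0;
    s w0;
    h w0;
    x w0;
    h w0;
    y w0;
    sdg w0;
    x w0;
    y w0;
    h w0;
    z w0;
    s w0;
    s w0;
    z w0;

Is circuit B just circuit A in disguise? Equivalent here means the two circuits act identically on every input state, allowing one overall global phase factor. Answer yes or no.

Yes — the two circuits implement the same unitary up to a global phase.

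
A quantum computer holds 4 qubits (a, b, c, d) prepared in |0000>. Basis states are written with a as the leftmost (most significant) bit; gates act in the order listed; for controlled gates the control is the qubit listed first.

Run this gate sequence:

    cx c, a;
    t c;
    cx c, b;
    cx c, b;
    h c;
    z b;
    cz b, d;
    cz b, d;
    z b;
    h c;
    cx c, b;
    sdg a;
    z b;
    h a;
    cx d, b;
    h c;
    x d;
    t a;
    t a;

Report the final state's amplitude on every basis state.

The final amplitudes are 1/2 on |0001>, 1/2 on |0011>, I/2 on |1001>, I/2 on |1011>, and 0 on every other basis state. Key observation: gates 4-11 undo each other exactly, leaving only the rest of the circuit to track.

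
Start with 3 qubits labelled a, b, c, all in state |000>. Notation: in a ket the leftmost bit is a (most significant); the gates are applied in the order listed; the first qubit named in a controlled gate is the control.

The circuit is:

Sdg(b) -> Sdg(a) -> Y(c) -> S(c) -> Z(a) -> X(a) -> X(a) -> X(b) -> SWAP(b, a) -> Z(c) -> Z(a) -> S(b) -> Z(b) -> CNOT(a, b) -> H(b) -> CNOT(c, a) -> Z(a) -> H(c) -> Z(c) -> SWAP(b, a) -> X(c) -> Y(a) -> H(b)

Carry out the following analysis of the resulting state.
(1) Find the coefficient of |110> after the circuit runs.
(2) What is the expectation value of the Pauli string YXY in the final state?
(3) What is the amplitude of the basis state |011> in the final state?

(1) The final state's coefficient on |110> equals -sqrt(2)*I/4.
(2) In the final state, YXY has expectation 0.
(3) The final state's coefficient on |011> equals -sqrt(2)*I/4.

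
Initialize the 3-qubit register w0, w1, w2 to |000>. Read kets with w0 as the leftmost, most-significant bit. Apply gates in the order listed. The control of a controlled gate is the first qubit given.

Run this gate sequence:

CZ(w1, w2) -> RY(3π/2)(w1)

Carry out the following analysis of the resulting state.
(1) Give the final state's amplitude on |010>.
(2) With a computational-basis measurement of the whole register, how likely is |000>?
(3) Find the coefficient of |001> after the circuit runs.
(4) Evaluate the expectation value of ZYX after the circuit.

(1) |010> carries amplitude sqrt(2)/2 in the final state.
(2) A full measurement returns |000> with probability 1/2.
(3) The final state's coefficient on |001> equals 0.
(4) The expectation value of ZYX is 0.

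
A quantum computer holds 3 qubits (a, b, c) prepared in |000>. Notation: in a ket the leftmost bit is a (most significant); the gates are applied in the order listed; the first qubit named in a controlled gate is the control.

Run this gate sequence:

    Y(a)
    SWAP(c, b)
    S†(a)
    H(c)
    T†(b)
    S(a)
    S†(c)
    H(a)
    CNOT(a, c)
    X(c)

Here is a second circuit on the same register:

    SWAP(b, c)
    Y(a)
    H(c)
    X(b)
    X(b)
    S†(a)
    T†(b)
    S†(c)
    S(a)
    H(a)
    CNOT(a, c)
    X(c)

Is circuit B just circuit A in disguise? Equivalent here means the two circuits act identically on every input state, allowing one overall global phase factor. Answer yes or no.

Yes — the two circuits implement the same unitary up to a global phase.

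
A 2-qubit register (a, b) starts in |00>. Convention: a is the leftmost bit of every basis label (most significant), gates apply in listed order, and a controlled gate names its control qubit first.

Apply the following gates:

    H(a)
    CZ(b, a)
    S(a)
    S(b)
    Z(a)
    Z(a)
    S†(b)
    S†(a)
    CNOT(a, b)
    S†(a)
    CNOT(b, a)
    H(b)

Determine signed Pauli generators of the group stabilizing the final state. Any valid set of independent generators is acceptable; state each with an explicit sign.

One valid set of independent stabilizer generators is +IY, +ZI (any independent generating set of the same group is equally correct). Key observation: steps 3-8 multiply out to the identity, so the circuit reduces to the remaining gates.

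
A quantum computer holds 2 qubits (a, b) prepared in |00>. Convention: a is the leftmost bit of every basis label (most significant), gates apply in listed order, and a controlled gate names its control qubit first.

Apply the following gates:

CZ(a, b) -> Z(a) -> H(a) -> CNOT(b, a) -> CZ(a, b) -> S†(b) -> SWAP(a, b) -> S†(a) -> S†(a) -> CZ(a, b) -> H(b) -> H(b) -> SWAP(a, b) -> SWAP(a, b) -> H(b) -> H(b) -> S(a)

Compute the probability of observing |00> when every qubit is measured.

Outcome |00> occurs with probability 1/2. Key observation: gates 11-16 undo each other exactly, leaving only the rest of the circuit to track.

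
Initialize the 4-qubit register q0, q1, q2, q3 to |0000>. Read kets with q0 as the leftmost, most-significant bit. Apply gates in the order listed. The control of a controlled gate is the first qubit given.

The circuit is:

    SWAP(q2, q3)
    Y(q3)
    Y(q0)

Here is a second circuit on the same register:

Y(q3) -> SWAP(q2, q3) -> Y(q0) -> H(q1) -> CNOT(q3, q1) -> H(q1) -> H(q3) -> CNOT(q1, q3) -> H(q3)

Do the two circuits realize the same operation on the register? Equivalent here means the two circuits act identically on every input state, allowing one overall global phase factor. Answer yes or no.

No — the two circuits implement different unitaries, even allowing a global phase.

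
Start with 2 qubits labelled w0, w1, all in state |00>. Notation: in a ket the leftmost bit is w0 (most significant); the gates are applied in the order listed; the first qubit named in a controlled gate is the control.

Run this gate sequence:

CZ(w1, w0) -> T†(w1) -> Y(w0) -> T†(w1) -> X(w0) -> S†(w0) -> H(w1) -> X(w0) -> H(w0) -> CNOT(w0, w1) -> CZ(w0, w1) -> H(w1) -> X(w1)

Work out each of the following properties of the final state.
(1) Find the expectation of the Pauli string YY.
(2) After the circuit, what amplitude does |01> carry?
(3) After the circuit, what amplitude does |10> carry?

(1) The expectation value of YY is -1.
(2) |01> carries amplitude sqrt(2)*I/2 in the final state.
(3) The amplitude on |10> is -sqrt(2)*I/2.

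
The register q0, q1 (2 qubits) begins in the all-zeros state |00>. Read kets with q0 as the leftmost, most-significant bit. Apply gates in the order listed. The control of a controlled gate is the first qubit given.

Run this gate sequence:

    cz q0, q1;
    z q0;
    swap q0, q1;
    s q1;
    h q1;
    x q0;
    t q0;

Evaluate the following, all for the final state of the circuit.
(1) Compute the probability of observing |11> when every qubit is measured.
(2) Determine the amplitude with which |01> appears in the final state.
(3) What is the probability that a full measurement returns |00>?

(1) Outcome |11> occurs with probability 1/2.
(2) The final state's coefficient on |01> equals 0.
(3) The probability of measuring |00> is 0.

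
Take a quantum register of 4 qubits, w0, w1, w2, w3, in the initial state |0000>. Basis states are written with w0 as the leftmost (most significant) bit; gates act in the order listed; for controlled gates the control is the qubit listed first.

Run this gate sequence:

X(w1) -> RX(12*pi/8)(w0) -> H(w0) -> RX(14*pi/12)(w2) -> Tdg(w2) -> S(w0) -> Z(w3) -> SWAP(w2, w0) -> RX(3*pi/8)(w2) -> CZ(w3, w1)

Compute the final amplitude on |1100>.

|1100> carries amplitude sqrt(6)*exp(-I*pi/4)*sin(3*pi/16)/8 + sqrt(2)*exp(-I*pi/4)*sin(3*pi/16)/8 + sqrt(2)*I*exp(-I*pi/4)*sin(3*pi/16)/8 - sqrt(2)*exp(-I*pi/4)*cos(3*pi/16)/8 + sqrt(2)*I*exp(-I*pi/4)*cos(3*pi/16)/8 + sqrt(6)*I*exp(-I*pi/4)*sin(3*pi/16)/8 - sqrt(6)*exp(-I*pi/4)*cos(3*pi/16)/8 + sqrt(6)*I*exp(-I*pi/4)*cos(3*pi/16)/8 in the final state.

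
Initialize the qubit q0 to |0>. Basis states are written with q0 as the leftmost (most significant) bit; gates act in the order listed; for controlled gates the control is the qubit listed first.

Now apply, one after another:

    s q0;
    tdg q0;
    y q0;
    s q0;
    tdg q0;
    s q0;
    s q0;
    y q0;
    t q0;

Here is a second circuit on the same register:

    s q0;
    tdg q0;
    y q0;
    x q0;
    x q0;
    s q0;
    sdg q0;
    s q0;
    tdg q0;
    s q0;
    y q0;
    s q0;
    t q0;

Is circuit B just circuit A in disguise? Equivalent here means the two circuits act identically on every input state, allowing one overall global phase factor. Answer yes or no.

No, they are not equivalent — no single phase factor reconciles the two unitaries.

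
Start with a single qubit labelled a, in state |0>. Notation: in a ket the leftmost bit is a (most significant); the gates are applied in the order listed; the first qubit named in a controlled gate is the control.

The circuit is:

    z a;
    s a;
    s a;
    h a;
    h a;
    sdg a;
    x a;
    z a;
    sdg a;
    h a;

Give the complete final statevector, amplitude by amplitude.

After the circuit, the state carries amplitude sqrt(2)*I/2 on |0>, -sqrt(2)*I/2 on |1>.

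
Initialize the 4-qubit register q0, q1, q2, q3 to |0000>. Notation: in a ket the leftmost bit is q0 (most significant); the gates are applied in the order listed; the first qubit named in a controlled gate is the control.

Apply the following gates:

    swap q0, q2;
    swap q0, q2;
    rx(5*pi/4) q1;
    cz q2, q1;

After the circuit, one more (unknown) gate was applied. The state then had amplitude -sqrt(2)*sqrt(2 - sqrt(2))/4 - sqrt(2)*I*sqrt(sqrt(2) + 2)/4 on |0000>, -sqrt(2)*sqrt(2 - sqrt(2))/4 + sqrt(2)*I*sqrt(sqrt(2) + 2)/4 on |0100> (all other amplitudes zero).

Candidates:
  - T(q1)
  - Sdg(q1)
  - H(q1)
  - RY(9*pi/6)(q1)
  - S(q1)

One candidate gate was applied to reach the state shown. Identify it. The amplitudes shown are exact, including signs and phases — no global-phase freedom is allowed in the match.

The unique candidate consistent with the amplitudes is H(q1). Key observation: gates 1-2 undo each other exactly, leaving only the rest of the circuit to track.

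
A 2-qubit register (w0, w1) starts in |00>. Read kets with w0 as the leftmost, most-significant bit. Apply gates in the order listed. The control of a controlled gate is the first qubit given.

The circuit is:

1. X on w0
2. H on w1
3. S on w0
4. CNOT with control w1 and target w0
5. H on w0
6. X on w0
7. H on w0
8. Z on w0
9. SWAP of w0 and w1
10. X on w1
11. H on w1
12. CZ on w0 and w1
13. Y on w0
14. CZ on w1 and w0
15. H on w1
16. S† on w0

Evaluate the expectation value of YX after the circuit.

The observable YX averages to 1.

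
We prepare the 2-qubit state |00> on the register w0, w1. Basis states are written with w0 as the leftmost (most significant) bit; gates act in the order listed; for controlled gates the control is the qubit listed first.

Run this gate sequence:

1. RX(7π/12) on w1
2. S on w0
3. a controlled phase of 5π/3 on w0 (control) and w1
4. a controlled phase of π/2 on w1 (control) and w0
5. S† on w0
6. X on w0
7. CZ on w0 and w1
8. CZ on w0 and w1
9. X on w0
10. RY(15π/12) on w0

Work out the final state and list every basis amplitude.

After the circuit, the state carries amplitude -sqrt(6)/8 - sqrt(2)/8 + 1/4 on |00>, I*(-sqrt(6) + sqrt(2) + 2*sqrt(3))/8 on |01>, -sqrt(2)/8 + sqrt(6)/8 + sqrt(3)/4 on |10>, I*(-sqrt(6) - 2 - sqrt(2))/8 on |11>. Key observation: gates 6-9 undo each other exactly, leaving only the rest of the circuit to track.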